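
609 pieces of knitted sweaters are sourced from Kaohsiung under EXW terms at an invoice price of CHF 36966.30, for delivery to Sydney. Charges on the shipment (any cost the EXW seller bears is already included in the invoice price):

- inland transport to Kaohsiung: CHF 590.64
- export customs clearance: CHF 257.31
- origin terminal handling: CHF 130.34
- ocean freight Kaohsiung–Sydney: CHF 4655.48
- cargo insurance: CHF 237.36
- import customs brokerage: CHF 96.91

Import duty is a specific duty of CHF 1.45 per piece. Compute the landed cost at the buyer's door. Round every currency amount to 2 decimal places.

EXW: the seller makes goods available at their premises; the buyer bears all onward costs.
CIF value = EXW price + inland to port + export clearance + origin terminal + freight + insurance = 36966.30 + 590.64 + 257.31 + 130.34 + 4655.48 + 237.36 = 42837.43
Import duty = 609 × 1.45 = 883.05
Buyer bears: inland to port 590.64 + export clearance 257.31 + origin terminal 130.34 + freight 4655.48 + insurance 237.36 + brokerage 96.91 + duty 883.05 = 6851.09
Landed cost = invoice 36966.30 + 6851.09 = 43817.39

Total landed cost: CHF 43817.39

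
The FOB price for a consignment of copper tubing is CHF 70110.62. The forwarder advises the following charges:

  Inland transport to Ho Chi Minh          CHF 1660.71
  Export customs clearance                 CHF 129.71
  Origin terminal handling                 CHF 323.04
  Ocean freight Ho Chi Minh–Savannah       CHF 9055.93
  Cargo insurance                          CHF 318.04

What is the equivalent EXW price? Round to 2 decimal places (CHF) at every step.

Not relevant to the conversion: freight, insurance — on the buyer under both terms; not part of either seller's price.
From FOB to EXW, the seller no longer bears: inland to port, export clearance, origin terminal.
EXW price = 70110.62 − 1660.71 − 129.71 − 323.04 = 67997.16

EXW price: CHF 67997.16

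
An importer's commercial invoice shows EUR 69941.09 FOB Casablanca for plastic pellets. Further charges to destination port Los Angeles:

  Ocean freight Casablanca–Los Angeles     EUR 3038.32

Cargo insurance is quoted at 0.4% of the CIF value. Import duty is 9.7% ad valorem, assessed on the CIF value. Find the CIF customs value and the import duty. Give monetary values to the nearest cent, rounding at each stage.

CIF value: EUR 73272.50; import duty: EUR 7107.43

Let C be the CIF value. C = FOB price + freight + 0.4% × C
C − 0.4% × C = 69941.09 + 3038.32
0.996 × C = 72979.41
C = 72979.41 / 0.996 = 73272.50
Insurance premium = 0.4% × 73272.50 = 293.09
Import duty = 73272.50 × 9.7% = 7107.43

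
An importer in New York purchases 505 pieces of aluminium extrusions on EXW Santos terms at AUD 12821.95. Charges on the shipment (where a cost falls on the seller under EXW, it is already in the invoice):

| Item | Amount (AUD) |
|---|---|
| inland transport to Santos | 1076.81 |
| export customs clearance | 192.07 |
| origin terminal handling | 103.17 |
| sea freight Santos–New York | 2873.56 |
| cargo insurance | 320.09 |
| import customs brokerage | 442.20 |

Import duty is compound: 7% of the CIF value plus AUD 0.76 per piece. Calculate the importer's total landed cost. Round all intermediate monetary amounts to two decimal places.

Total landed cost: AUD 19430.79

EXW: the seller makes goods available at their premises; the buyer bears all onward costs.
CIF value = EXW price + inland to port + export clearance + origin terminal + freight + insurance = 12821.95 + 1076.81 + 192.07 + 103.17 + 2873.56 + 320.09 = 17387.65
Ad valorem component: 17387.65 × 7% = 1217.14
Specific component: 505 × 0.76 = 383.80
Import duty = 1217.14 + 383.80 = 1600.94
Buyer bears: inland to port 1076.81 + export clearance 192.07 + origin terminal 103.17 + freight 2873.56 + insurance 320.09 + brokerage 442.20 + duty 1600.94 = 6608.84
Landed cost = invoice 12821.95 + 6608.84 = 19430.79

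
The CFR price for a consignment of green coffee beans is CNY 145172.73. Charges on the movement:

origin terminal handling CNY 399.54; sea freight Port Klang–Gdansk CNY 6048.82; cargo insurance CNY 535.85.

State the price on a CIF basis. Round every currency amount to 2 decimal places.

CIF price: CNY 145708.58

Not relevant to the conversion: freight, origin terminal — on the seller under both CFR and CIF; already in the CFR price and stays in the CIF price.
From CFR to CIF, the seller additionally bears: insurance.
CIF price = 145172.73 + 535.85 = 145708.58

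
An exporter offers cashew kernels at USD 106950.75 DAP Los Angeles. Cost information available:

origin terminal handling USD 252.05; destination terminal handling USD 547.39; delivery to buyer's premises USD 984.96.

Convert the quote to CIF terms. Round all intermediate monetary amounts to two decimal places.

CIF price: USD 105418.40

Not relevant to the conversion: origin terminal — on the seller under both DAP and CIF; already in the DAP price and stays in the CIF price.
From DAP to CIF, the seller no longer bears: destination terminal, delivery.
CIF price = 106950.75 − 547.39 − 984.96 = 105418.40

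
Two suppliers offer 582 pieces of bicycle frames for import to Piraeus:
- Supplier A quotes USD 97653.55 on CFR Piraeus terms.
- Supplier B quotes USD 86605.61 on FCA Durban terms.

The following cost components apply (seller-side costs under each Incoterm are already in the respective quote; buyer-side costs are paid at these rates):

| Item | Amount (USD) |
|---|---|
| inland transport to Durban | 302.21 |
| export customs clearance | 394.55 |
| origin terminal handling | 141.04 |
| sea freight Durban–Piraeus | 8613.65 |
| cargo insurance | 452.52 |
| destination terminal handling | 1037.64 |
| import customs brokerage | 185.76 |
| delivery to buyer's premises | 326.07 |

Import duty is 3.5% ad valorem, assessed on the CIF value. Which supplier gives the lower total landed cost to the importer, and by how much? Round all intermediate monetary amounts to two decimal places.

Supplier B is cheaper by USD 2373.51

Supplier A (CFR):
CIF value = CFR price + insurance = 97653.55 + 452.52 = 98106.07
Import duty = 98106.07 × 3.5% = 3433.71
Buyer bears (A): 452.52 + 1037.64 + 185.76 + 326.07 = 2001.99
Landed cost (A) = invoice 97653.55 + 2001.99 + duty 3433.71 = 103089.25
Supplier B (FCA):
CIF value = FCA price + origin terminal + freight + insurance = 86605.61 + 141.04 + 8613.65 + 452.52 = 95812.82
Import duty = 95812.82 × 3.5% = 3353.45
Buyer bears (B): 141.04 + 8613.65 + 452.52 + 1037.64 + 185.76 + 326.07 = 10756.68
Landed cost (B) = invoice 86605.61 + 10756.68 + duty 3353.45 = 100715.74
Difference = |103089.25 − 100715.74| = 2373.51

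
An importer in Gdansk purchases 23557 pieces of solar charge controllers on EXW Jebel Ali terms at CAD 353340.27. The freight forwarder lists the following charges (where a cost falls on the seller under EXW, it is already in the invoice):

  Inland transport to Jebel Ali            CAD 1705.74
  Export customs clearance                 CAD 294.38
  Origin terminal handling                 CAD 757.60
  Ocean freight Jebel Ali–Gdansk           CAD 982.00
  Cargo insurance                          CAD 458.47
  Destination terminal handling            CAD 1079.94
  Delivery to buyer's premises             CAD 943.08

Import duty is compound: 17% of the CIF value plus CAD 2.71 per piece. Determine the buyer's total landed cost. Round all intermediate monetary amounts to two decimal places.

Total landed cost: CAD 484182.49

EXW: the seller makes goods available at their premises; the buyer bears all onward costs.
CIF value = EXW price + inland to port + export clearance + origin terminal + freight + insurance = 353340.27 + 1705.74 + 294.38 + 757.60 + 982.00 + 458.47 = 357538.46
Ad valorem component: 357538.46 × 17% = 60781.54
Specific component: 23557 × 2.71 = 63839.47
Import duty = 60781.54 + 63839.47 = 124621.01
Buyer bears: inland to port 1705.74 + export clearance 294.38 + origin terminal 757.60 + freight 982.00 + insurance 458.47 + destination terminal 1079.94 + delivery 943.08 + duty 124621.01 = 130842.22
Landed cost = invoice 353340.27 + 130842.22 = 484182.49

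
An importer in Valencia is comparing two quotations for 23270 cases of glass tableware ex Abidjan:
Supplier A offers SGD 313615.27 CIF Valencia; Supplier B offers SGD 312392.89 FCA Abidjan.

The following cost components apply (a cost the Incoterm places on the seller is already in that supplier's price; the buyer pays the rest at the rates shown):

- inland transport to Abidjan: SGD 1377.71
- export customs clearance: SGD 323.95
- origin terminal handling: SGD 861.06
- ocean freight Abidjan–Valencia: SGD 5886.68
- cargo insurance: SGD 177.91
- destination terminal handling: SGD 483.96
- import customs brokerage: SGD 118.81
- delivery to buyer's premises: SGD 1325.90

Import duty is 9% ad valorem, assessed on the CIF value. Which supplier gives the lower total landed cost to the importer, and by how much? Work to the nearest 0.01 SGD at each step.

Supplier A (CIF):
The CIF price already equals the CIF value: 313615.27
Import duty = 313615.27 × 9% = 28225.37
Buyer bears (A): 483.96 + 118.81 + 1325.90 = 1928.67
Landed cost (A) = invoice 313615.27 + 1928.67 + duty 28225.37 = 343769.31
Supplier B (FCA):
CIF value = FCA price + origin terminal + freight + insurance = 312392.89 + 861.06 + 5886.68 + 177.91 = 319318.54
Import duty = 319318.54 × 9% = 28738.67
Buyer bears (B): 861.06 + 5886.68 + 177.91 + 483.96 + 118.81 + 1325.90 = 8854.32
Landed cost (B) = invoice 312392.89 + 8854.32 + duty 28738.67 = 349985.88
Difference = |343769.31 − 349985.88| = 6216.57

Supplier A is cheaper by SGD 6216.57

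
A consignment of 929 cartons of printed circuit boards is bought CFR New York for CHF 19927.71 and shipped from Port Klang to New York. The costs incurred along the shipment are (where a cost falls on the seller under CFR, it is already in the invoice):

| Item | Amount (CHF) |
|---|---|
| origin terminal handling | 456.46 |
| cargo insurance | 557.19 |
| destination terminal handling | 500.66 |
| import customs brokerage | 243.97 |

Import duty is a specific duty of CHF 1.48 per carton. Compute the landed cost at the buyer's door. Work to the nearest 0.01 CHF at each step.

Total landed cost: CHF 22604.45

CFR: the seller pays costs through ocean freight to the destination port, but not insurance.
Already in the invoice (seller's account under CFR): origin terminal — exclude.
CIF value = CFR price + insurance = 19927.71 + 557.19 = 20484.90
Import duty = 929 × 1.48 = 1374.92
Buyer bears: insurance 557.19 + destination terminal 500.66 + brokerage 243.97 + duty 1374.92 = 2676.74
Landed cost = invoice 19927.71 + 2676.74 = 22604.45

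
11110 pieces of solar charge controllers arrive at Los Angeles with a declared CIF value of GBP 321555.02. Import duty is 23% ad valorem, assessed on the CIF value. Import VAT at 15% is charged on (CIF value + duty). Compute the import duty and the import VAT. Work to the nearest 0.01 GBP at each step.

Import duty = 321555.02 × 23% = 73957.65
VAT base = CIF + duty = 321555.02 + 73957.65 = 395512.67
Import VAT = 395512.67 × 15% = 59326.90

Import duty: GBP 73957.65; import VAT: GBP 59326.90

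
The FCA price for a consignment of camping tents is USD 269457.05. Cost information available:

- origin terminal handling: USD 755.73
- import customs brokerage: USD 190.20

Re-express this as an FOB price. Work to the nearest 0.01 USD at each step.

FOB price: USD 270212.78

Not relevant to the conversion: brokerage — on the buyer under both terms; not part of either seller's price.
From FCA to FOB, the seller additionally bears: origin terminal.
FOB price = 269457.05 + 755.73 = 270212.78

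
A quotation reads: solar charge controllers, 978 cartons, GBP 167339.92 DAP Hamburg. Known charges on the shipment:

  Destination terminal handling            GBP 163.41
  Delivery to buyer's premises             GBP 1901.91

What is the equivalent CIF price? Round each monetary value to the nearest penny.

From DAP to CIF, the seller no longer bears: destination terminal, delivery.
CIF price = 167339.92 − 163.41 − 1901.91 = 165274.60

CIF price: GBP 165274.60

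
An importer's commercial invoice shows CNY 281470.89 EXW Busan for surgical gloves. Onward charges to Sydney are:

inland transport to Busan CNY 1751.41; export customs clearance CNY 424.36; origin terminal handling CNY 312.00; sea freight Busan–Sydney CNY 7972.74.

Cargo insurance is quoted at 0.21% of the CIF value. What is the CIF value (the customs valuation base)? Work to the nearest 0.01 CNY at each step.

Let C be the CIF value. C = EXW price + pre-shipment costs + freight + 0.21% × C
C − 0.21% × C = 281470.89 + 1751.41 + 424.36 + 312.00 + 7972.74
0.9979 × C = 291931.40
C = 291931.40 / 0.9979 = 292545.75
Insurance premium = 0.21% × 292545.75 = 614.35

CIF value: CNY 292545.75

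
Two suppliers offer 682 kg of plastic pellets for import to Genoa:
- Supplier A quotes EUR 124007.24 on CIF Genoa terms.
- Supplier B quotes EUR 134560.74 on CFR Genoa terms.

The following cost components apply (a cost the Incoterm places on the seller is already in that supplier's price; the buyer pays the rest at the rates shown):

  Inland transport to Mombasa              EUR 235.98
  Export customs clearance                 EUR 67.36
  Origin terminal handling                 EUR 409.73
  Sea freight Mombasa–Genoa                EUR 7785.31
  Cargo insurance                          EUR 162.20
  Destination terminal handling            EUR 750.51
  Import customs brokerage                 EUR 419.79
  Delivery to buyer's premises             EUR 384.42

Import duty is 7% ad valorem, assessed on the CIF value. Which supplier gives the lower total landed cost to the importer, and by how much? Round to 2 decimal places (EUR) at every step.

Supplier A is cheaper by EUR 11465.80

Supplier A (CIF):
The CIF price already equals the CIF value: 124007.24
Import duty = 124007.24 × 7% = 8680.51
Buyer bears (A): 750.51 + 419.79 + 384.42 = 1554.72
Landed cost (A) = invoice 124007.24 + 1554.72 + duty 8680.51 = 134242.47
Supplier B (CFR):
CIF value = CFR price + insurance = 134560.74 + 162.20 = 134722.94
Import duty = 134722.94 × 7% = 9430.61
Buyer bears (B): 162.20 + 750.51 + 419.79 + 384.42 = 1716.92
Landed cost (B) = invoice 134560.74 + 1716.92 + duty 9430.61 = 145708.27
Difference = |134242.47 − 145708.27| = 11465.80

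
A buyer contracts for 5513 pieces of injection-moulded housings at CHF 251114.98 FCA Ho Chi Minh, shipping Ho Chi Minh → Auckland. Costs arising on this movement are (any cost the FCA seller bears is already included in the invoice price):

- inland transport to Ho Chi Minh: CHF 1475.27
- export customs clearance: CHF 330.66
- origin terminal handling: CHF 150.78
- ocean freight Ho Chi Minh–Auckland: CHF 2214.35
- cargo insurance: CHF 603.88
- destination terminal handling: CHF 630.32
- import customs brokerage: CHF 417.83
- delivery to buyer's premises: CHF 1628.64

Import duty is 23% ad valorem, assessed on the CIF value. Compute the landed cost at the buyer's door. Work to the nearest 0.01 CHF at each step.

Total landed cost: CHF 315200.10

FCA: the seller delivers export-cleared goods to the carrier; the buyer bears costs from that point.
Already in the invoice (seller's account under FCA): inland to port, export clearance — exclude.
CIF value = FCA price + origin terminal + freight + insurance = 251114.98 + 150.78 + 2214.35 + 603.88 = 254083.99
Import duty = 254083.99 × 23% = 58439.32
Buyer bears: origin terminal 150.78 + freight 2214.35 + insurance 603.88 + destination terminal 630.32 + brokerage 417.83 + delivery 1628.64 + duty 58439.32 = 64085.12
Landed cost = invoice 251114.98 + 64085.12 = 315200.10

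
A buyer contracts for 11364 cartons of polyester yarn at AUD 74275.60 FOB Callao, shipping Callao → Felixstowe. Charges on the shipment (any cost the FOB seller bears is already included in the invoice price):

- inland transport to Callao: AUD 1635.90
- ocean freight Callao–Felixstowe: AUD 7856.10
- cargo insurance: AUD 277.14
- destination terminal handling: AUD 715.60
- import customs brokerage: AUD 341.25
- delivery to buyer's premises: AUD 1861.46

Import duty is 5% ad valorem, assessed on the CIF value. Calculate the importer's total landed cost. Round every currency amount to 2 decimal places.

FOB: the seller bears costs until goods are on board at the origin port; the buyer bears freight, insurance and all costs thereafter.
Already in the invoice (seller's account under FOB): inland to port — exclude.
CIF value = FOB price + freight + insurance = 74275.60 + 7856.10 + 277.14 = 82408.84
Import duty = 82408.84 × 5% = 4120.44
Buyer bears: freight 7856.10 + insurance 277.14 + destination terminal 715.60 + brokerage 341.25 + delivery 1861.46 + duty 4120.44 = 15171.99
Landed cost = invoice 74275.60 + 15171.99 = 89447.59

Total landed cost: AUD 89447.59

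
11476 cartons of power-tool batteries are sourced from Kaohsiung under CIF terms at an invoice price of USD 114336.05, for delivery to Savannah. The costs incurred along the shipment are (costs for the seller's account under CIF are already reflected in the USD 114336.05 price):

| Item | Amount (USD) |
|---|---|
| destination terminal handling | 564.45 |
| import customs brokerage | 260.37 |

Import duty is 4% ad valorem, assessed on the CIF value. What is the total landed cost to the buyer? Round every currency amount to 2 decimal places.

Total landed cost: USD 119734.31

CIF: the seller pays costs through ocean freight and marine insurance to the destination port.
The CIF price already equals the CIF value: 114336.05
Import duty = 114336.05 × 4% = 4573.44
Buyer bears: destination terminal 564.45 + brokerage 260.37 + duty 4573.44 = 5398.26
Landed cost = invoice 114336.05 + 5398.26 = 119734.31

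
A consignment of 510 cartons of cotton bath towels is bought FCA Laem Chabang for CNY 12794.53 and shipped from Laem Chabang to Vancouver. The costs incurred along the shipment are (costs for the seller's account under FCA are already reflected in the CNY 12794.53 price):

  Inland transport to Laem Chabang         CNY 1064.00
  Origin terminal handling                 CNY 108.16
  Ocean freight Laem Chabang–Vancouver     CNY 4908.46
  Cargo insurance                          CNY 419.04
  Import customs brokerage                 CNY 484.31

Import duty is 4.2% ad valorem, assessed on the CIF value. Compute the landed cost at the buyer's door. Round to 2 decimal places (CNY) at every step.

Total landed cost: CNY 19480.17

FCA: the seller delivers export-cleared goods to the carrier; the buyer bears costs from that point.
Already in the invoice (seller's account under FCA): inland to port — exclude.
CIF value = FCA price + origin terminal + freight + insurance = 12794.53 + 108.16 + 4908.46 + 419.04 = 18230.19
Import duty = 18230.19 × 4.2% = 765.67
Buyer bears: origin terminal 108.16 + freight 4908.46 + insurance 419.04 + brokerage 484.31 + duty 765.67 = 6685.64
Landed cost = invoice 12794.53 + 6685.64 = 19480.17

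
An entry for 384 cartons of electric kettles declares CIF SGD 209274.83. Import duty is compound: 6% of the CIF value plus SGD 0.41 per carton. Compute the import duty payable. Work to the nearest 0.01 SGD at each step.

Ad valorem component: 209274.83 × 6% = 12556.49
Specific component: 384 × 0.41 = 157.44
Import duty = 12556.49 + 157.44 = 12713.93

Import duty: SGD 12713.93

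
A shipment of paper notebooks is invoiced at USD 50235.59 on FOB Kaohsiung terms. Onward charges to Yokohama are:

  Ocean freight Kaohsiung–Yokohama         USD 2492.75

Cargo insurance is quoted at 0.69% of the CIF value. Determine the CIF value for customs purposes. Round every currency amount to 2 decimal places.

CIF value: USD 53094.69

Let C be the CIF value. C = FOB price + freight + 0.69% × C
C − 0.69% × C = 50235.59 + 2492.75
0.9931 × C = 52728.34
C = 52728.34 / 0.9931 = 53094.69
Insurance premium = 0.69% × 53094.69 = 366.35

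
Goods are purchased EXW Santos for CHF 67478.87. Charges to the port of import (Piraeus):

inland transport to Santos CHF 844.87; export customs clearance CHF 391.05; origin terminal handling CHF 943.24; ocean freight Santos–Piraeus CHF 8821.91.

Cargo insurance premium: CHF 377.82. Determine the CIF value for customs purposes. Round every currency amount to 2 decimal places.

CIF value: CHF 78857.76

CIF = EXW price + pre-shipment costs + freight + insurance
CIF = 67478.87 + 844.87 + 391.05 + 943.24 + 8821.91 + 377.82 = 78857.76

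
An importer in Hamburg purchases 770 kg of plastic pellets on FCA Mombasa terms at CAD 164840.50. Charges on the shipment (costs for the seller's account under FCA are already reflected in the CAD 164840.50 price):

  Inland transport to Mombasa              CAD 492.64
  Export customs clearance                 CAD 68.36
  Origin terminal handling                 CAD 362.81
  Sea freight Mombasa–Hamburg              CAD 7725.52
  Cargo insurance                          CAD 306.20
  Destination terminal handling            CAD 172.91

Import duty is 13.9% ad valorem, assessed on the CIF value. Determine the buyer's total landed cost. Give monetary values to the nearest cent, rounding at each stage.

Total landed cost: CAD 197487.61

FCA: the seller delivers export-cleared goods to the carrier; the buyer bears costs from that point.
Already in the invoice (seller's account under FCA): inland to port, export clearance — exclude.
CIF value = FCA price + origin terminal + freight + insurance = 164840.50 + 362.81 + 7725.52 + 306.20 = 173235.03
Import duty = 173235.03 × 13.9% = 24079.67
Buyer bears: origin terminal 362.81 + freight 7725.52 + insurance 306.20 + destination terminal 172.91 + duty 24079.67 = 32647.11
Landed cost = invoice 164840.50 + 32647.11 = 197487.61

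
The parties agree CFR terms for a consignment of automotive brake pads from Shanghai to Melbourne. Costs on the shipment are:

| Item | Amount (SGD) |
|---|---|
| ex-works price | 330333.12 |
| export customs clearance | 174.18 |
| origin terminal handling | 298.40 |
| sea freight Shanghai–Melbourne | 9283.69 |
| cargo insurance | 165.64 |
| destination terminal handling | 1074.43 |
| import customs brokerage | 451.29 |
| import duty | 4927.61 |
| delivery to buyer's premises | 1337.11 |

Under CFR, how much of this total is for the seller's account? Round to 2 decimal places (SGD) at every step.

CFR: the seller pays costs through ocean freight to the destination port, but not insurance.
Seller's account: goods 330333.12 + export clearance 174.18 + origin terminal 298.40 + freight 9283.69 = 340089.39
Buyer's account: insurance 165.64 + destination terminal 1074.43 + brokerage 451.29 + duty 4927.61 + delivery 1337.11 = 7956.08

Seller's account: SGD 340089.39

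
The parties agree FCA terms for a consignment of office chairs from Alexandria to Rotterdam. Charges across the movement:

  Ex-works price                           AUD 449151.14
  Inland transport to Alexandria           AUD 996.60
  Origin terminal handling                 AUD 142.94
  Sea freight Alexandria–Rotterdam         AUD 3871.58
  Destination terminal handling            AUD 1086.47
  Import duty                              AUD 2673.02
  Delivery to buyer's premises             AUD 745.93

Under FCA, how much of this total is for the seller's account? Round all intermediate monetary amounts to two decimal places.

Seller's account: AUD 450147.74

FCA: the seller delivers export-cleared goods to the carrier; the buyer bears costs from that point.
Seller's account: goods 449151.14 + inland to port 996.60 = 450147.74
Buyer's account: origin terminal 142.94 + freight 3871.58 + destination terminal 1086.47 + duty 2673.02 + delivery 745.93 = 8519.94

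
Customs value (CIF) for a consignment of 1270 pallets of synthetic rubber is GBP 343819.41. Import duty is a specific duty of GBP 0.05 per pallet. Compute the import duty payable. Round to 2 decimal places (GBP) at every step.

Import duty: GBP 63.50

Import duty = 1270 × 0.05 = 63.50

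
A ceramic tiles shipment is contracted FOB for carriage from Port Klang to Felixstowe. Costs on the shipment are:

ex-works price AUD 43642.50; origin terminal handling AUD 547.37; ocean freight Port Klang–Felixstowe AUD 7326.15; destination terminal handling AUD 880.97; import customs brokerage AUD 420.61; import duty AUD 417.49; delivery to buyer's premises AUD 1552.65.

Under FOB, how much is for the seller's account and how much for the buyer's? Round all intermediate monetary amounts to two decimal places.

Seller: AUD 44189.87; buyer: AUD 10597.87

FOB: the seller bears costs until goods are on board at the origin port; the buyer bears freight, insurance and all costs thereafter.
Seller's account: goods 43642.50 + origin terminal 547.37 = 44189.87
Buyer's account: freight 7326.15 + destination terminal 880.97 + brokerage 420.61 + duty 417.49 + delivery 1552.65 = 10597.87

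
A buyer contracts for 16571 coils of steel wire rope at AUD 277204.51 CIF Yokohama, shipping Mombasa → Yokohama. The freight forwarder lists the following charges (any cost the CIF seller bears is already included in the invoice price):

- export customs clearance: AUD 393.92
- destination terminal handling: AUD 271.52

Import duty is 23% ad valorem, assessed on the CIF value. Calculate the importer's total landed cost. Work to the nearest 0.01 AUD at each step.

CIF: the seller pays costs through ocean freight and marine insurance to the destination port.
Already in the invoice (seller's account under CIF): export clearance — exclude.
The CIF price already equals the CIF value: 277204.51
Import duty = 277204.51 × 23% = 63757.04
Buyer bears: destination terminal 271.52 + duty 63757.04 = 64028.56
Landed cost = invoice 277204.51 + 64028.56 = 341233.07

Total landed cost: AUD 341233.07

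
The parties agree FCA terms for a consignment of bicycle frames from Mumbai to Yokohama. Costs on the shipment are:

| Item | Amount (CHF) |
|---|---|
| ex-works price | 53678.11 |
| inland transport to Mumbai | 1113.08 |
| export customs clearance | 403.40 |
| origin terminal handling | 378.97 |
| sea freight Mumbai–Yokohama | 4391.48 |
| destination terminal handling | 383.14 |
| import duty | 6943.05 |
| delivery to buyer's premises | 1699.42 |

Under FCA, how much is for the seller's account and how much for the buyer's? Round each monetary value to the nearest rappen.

Seller: CHF 55194.59; buyer: CHF 13796.06

FCA: the seller delivers export-cleared goods to the carrier; the buyer bears costs from that point.
Seller's account: goods 53678.11 + inland to port 1113.08 + export clearance 403.40 = 55194.59
Buyer's account: origin terminal 378.97 + freight 4391.48 + destination terminal 383.14 + duty 6943.05 + delivery 1699.42 = 13796.06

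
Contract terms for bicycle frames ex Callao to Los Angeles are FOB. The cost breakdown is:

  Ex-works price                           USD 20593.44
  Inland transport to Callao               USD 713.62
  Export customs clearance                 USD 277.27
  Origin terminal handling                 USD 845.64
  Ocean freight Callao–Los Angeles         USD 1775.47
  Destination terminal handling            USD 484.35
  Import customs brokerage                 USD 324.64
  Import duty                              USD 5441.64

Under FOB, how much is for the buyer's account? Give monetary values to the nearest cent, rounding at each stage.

Buyer's account: USD 8026.10

FOB: the seller bears costs until goods are on board at the origin port; the buyer bears freight, insurance and all costs thereafter.
Seller's account: goods 20593.44 + inland to port 713.62 + export clearance 277.27 + origin terminal 845.64 = 22429.97
Buyer's account: freight 1775.47 + destination terminal 484.35 + brokerage 324.64 + duty 5441.64 = 8026.10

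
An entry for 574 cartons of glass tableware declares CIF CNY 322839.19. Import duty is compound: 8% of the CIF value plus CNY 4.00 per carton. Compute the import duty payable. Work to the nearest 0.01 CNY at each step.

Import duty: CNY 28123.14

Ad valorem component: 322839.19 × 8% = 25827.14
Specific component: 574 × 4.00 = 2296.00
Import duty = 25827.14 + 2296.00 = 28123.14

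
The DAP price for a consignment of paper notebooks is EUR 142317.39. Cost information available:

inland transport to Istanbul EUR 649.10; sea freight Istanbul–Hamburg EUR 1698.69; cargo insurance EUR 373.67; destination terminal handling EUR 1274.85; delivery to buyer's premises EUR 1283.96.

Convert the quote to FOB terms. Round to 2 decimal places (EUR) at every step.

FOB price: EUR 137686.22

Not relevant to the conversion: inland to port — on the seller under both DAP and FOB; already in the DAP price and stays in the FOB price.
From DAP to FOB, the seller no longer bears: freight, insurance, destination terminal, delivery.
FOB price = 142317.39 − 1698.69 − 373.67 − 1274.85 − 1283.96 = 137686.22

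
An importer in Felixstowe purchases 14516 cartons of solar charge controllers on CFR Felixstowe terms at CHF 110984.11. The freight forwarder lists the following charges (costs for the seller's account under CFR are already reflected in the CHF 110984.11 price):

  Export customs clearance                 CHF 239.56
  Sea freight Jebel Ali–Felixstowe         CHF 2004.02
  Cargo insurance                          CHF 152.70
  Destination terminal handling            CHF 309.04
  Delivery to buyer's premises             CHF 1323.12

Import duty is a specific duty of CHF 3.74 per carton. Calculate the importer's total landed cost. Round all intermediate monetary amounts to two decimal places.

Total landed cost: CHF 167058.81

CFR: the seller pays costs through ocean freight to the destination port, but not insurance.
Already in the invoice (seller's account under CFR): export clearance, freight — exclude.
CIF value = CFR price + insurance = 110984.11 + 152.70 = 111136.81
Import duty = 14516 × 3.74 = 54289.84
Buyer bears: insurance 152.70 + destination terminal 309.04 + delivery 1323.12 + duty 54289.84 = 56074.70
Landed cost = invoice 110984.11 + 56074.70 = 167058.81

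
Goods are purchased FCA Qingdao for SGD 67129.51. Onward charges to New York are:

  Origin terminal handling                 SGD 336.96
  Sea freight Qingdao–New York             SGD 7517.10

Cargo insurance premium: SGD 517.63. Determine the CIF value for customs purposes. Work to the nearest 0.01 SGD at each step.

CIF value: SGD 75501.20

CIF = FCA price + pre-shipment costs + freight + insurance
CIF = 67129.51 + 336.96 + 7517.10 + 517.63 = 75501.20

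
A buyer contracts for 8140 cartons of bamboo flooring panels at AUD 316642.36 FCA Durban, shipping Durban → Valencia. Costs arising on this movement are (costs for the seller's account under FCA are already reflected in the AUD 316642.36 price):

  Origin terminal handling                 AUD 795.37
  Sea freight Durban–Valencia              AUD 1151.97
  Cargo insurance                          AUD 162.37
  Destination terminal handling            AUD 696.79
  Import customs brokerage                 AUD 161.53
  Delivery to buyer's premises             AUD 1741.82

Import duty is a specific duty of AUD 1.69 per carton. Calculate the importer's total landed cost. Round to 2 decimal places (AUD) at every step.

Total landed cost: AUD 335108.81

FCA: the seller delivers export-cleared goods to the carrier; the buyer bears costs from that point.
CIF value = FCA price + origin terminal + freight + insurance = 316642.36 + 795.37 + 1151.97 + 162.37 = 318752.07
Import duty = 8140 × 1.69 = 13756.60
Buyer bears: origin terminal 795.37 + freight 1151.97 + insurance 162.37 + destination terminal 696.79 + brokerage 161.53 + delivery 1741.82 + duty 13756.60 = 18466.45
Landed cost = invoice 316642.36 + 18466.45 = 335108.81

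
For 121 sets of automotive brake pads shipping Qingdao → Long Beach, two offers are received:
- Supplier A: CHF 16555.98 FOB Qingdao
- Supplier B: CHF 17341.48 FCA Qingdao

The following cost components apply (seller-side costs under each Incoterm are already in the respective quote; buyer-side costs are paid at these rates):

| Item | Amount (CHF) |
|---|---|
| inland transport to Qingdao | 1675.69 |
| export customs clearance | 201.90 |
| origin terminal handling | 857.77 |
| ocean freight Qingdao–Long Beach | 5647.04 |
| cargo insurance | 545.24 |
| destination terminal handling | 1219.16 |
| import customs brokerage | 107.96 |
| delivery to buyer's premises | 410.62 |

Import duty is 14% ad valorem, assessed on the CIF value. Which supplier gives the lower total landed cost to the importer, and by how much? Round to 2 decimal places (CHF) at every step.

Supplier A is cheaper by CHF 1873.32

Supplier A (FOB):
CIF value = FOB price + freight + insurance = 16555.98 + 5647.04 + 545.24 = 22748.26
Import duty = 22748.26 × 14% = 3184.76
Buyer bears (A): 5647.04 + 545.24 + 1219.16 + 107.96 + 410.62 = 7930.02
Landed cost (A) = invoice 16555.98 + 7930.02 + duty 3184.76 = 27670.76
Supplier B (FCA):
CIF value = FCA price + origin terminal + freight + insurance = 17341.48 + 857.77 + 5647.04 + 545.24 = 24391.53
Import duty = 24391.53 × 14% = 3414.81
Buyer bears (B): 857.77 + 5647.04 + 545.24 + 1219.16 + 107.96 + 410.62 = 8787.79
Landed cost (B) = invoice 17341.48 + 8787.79 + duty 3414.81 = 29544.08
Difference = |27670.76 − 29544.08| = 1873.32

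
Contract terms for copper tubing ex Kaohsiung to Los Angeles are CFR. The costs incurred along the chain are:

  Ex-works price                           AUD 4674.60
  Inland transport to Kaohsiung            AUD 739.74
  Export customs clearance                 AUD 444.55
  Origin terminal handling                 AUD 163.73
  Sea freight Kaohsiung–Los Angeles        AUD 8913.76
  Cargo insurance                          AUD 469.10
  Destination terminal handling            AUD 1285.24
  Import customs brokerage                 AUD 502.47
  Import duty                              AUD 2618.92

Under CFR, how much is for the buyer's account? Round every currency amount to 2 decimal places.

Buyer's account: AUD 4875.73

CFR: the seller pays costs through ocean freight to the destination port, but not insurance.
Seller's account: goods 4674.60 + inland to port 739.74 + export clearance 444.55 + origin terminal 163.73 + freight 8913.76 = 14936.38
Buyer's account: insurance 469.10 + destination terminal 1285.24 + brokerage 502.47 + duty 2618.92 = 4875.73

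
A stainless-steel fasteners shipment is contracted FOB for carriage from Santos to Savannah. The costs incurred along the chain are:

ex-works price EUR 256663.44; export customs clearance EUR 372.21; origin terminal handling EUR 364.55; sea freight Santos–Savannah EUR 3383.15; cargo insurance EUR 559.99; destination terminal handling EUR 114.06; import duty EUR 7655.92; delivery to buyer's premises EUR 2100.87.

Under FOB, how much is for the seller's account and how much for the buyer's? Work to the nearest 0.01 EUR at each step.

Seller: EUR 257400.20; buyer: EUR 13813.99

FOB: the seller bears costs until goods are on board at the origin port; the buyer bears freight, insurance and all costs thereafter.
Seller's account: goods 256663.44 + export clearance 372.21 + origin terminal 364.55 = 257400.20
Buyer's account: freight 3383.15 + insurance 559.99 + destination terminal 114.06 + duty 7655.92 + delivery 2100.87 = 13813.99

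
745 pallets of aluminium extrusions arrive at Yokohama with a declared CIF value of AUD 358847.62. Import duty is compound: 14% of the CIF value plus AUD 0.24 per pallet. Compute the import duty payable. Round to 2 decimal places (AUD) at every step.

Import duty: AUD 50417.47

Ad valorem component: 358847.62 × 14% = 50238.67
Specific component: 745 × 0.24 = 178.80
Import duty = 50238.67 + 178.80 = 50417.47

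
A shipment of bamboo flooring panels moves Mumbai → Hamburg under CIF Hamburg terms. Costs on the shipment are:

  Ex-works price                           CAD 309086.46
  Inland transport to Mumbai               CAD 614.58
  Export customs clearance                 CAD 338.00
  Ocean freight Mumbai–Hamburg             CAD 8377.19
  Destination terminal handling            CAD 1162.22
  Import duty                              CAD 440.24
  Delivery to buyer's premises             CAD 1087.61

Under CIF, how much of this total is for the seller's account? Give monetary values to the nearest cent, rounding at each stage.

CIF: the seller pays costs through ocean freight and marine insurance to the destination port.
Seller's account: goods 309086.46 + inland to port 614.58 + export clearance 338.00 + freight 8377.19 = 318416.23
Buyer's account: destination terminal 1162.22 + duty 440.24 + delivery 1087.61 = 2690.07

Seller's account: CAD 318416.23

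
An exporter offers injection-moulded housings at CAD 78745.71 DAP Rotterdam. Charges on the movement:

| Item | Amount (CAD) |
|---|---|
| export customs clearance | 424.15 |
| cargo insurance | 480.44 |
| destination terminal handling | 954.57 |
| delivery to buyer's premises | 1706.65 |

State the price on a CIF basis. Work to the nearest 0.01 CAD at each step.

CIF price: CAD 76084.49

Not relevant to the conversion: export clearance, insurance — on the seller under both DAP and CIF; already in the DAP price and stays in the CIF price.
From DAP to CIF, the seller no longer bears: destination terminal, delivery.
CIF price = 78745.71 − 954.57 − 1706.65 = 76084.49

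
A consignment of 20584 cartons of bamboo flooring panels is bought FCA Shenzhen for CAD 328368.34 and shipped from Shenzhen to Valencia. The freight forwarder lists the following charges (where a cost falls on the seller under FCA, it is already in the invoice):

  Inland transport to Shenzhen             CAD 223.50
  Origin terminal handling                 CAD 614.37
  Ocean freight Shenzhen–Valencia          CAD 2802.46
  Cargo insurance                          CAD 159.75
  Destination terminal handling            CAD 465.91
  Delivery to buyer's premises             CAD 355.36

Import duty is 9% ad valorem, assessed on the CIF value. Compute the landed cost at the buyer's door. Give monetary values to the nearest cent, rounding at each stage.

Total landed cost: CAD 362641.23

FCA: the seller delivers export-cleared goods to the carrier; the buyer bears costs from that point.
Already in the invoice (seller's account under FCA): inland to port — exclude.
CIF value = FCA price + origin terminal + freight + insurance = 328368.34 + 614.37 + 2802.46 + 159.75 = 331944.92
Import duty = 331944.92 × 9% = 29875.04
Buyer bears: origin terminal 614.37 + freight 2802.46 + insurance 159.75 + destination terminal 465.91 + delivery 355.36 + duty 29875.04 = 34272.89
Landed cost = invoice 328368.34 + 34272.89 = 362641.23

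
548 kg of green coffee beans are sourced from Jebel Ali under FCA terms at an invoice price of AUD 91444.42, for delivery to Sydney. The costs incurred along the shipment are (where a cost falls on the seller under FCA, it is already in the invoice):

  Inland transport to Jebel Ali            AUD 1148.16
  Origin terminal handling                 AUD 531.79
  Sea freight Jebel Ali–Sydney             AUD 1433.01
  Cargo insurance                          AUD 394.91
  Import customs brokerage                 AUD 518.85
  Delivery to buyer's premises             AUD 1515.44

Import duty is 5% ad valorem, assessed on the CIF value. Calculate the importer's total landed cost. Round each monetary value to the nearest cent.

Total landed cost: AUD 100528.63

FCA: the seller delivers export-cleared goods to the carrier; the buyer bears costs from that point.
Already in the invoice (seller's account under FCA): inland to port — exclude.
CIF value = FCA price + origin terminal + freight + insurance = 91444.42 + 531.79 + 1433.01 + 394.91 = 93804.13
Import duty = 93804.13 × 5% = 4690.21
Buyer bears: origin terminal 531.79 + freight 1433.01 + insurance 394.91 + brokerage 518.85 + delivery 1515.44 + duty 4690.21 = 9084.21
Landed cost = invoice 91444.42 + 9084.21 = 100528.63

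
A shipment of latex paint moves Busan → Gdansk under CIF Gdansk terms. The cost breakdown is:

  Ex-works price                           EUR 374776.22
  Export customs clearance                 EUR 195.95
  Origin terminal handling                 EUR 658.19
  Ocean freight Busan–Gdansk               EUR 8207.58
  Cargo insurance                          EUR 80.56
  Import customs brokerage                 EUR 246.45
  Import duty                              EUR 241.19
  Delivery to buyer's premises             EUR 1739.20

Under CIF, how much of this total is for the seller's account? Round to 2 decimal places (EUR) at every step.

Seller's account: EUR 383918.50

CIF: the seller pays costs through ocean freight and marine insurance to the destination port.
Seller's account: goods 374776.22 + export clearance 195.95 + origin terminal 658.19 + freight 8207.58 + insurance 80.56 = 383918.50
Buyer's account: brokerage 246.45 + duty 241.19 + delivery 1739.20 = 2226.84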